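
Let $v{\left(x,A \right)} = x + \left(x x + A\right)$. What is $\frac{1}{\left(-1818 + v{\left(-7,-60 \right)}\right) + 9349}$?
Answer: $\frac{1}{7513} \approx 0.0001331$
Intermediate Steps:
$v{\left(x,A \right)} = A + x + x^{2}$ ($v{\left(x,A \right)} = x + \left(x^{2} + A\right) = x + \left(A + x^{2}\right) = A + x + x^{2}$)
$\frac{1}{\left(-1818 + v{\left(-7,-60 \right)}\right) + 9349} = \frac{1}{\left(-1818 - \left(67 - 49\right)\right) + 9349} = \frac{1}{\left(-1818 - 18\right) + 9349} = \frac{1}{-1836 + 9349} = \frac{1}{7513}$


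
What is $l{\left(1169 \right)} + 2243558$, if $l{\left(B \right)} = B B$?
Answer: $3610119$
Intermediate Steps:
$l{\left(B \right)} = B^{2}$
$l{\left(1169 \right)} + 2243558 = 1169^{2} + 2243558 = 1366561 + 2243558 = 3610119$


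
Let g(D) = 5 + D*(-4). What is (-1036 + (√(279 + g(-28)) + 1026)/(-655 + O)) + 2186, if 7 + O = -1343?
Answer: 2304724/2005 - 6*√11/2005 ≈ 1149.5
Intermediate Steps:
O = -1350 (O = -7 - 1343 = -1350)
g(D) = 5 - 4*D
(-1036 + (√(279 + g(-28)) + 1026)/(-655 + O)) + 2186 = (-1036 + (√(279 + (5 - 4*(-28))) + 1026)/(-655 - 1350)) + 2186 = (-1036 + (√(279 + (5 + 112)) + 1026)/(-2005)) + 2186 = (-1036 + (√(279 + 117) + 1026)*(-1/2005)) + 2186 = (-1036 + (√396 + 1026)*(-1/2005)) + 2186 = (-1036 + (6*√11 + 1026)*(-1/2005)) + 2186 = (-1036 + (1026 + 6*√11)*(-1/2005)) + 2186 = (-1036 + (-1026/2005 - 6*√11/2005)) + 2186 = (-2078206/2005 - 6*√11/2005) + 2186 = 2304724/2005 - 6*√11/2005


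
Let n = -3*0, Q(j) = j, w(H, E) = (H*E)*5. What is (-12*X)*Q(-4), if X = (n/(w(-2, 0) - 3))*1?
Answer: 0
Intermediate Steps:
w(H, E) = 5*E*H (w(H, E) = (E*H)*5 = 5*E*H)
n = 0
X = 0 (X = (0/(5*0*(-2) - 3))*1 = (0/(0 - 3))*1 = (0/(-3))*1 = -1/3*0*1 = 0*1 = 0)
(-12*X)*Q(-4) = -12*0*(-4) = 0*(-4) = 0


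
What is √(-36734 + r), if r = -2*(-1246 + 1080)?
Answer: I*√36402 ≈ 190.79*I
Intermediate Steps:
r = 332 (r = -2*(-166) = 332)
√(-36734 + r) = √(-36734 + 332) = √(-36402) = I*√36402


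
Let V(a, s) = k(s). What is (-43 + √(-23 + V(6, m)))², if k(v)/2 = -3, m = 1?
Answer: (43 - I*√29)² ≈ 1820.0 - 463.12*I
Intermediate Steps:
k(v) = -6 (k(v) = 2*(-3) = -6)
V(a, s) = -6
(-43 + √(-23 + V(6, m)))² = (-43 + √(-23 - 6))² = (-43 + √(-29))² = (-43 + I*√29)²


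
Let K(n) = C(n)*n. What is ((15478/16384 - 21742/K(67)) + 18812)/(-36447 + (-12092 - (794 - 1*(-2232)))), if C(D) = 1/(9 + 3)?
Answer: -8188422513/28302172160 ≈ -0.28932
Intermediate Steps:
C(D) = 1/12
K(n) = n/12
((15478/16384 - 21742/K(67)) + 18812)/(-36447 + (-12092 - (794 - 1*(-2232)))) = ((15478/16384 - 21742/((1/12)*67)) + 18812)/(-36447 + (-12092 - (794 - 1*(-2232)))) = ((15478*(1/16384) - 21742/67/12) + 18812)/(-36447 + (-12092 - (794 + 2232))) = ((7739/8192 - 21742*12/67) + 18812)/(-36447 + (-12092 - 1*3026)) = ((7739/8192 - 260904/67) + 18812)/(-36447 + (-12092 - 3026)) = (-2136807055/548864 + 18812)/(-36447 - 15118) = (8188422513/548864)/(-51565) = (8188422513/548864)*(-1/51565) = -8188422513/28302172160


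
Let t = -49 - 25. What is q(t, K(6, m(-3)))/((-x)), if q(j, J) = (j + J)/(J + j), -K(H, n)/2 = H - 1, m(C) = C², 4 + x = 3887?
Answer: -1/3883 ≈ -0.00025753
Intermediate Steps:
x = 3883 (x = -4 + 3887 = 3883)
t = -74
K(H, n) = 2 - 2*H (K(H, n) = -2*(H - 1) = -2*(-1 + H) = 2 - 2*H)
q(j, J) = 1 (q(j, J) = (J + j)/(J + j) = 1)
q(t, K(6, m(-3)))/((-x)) = 1/(-1*3883) = 1/(-3883) = 1*(-1/3883) = -1/3883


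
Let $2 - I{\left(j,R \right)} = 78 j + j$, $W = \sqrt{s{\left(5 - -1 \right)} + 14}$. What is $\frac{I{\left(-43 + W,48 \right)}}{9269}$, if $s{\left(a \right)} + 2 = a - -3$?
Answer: $\frac{3399}{9269} - \frac{79 \sqrt{21}}{9269} \approx 0.32765$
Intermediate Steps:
$s{\left(a \right)} = 1 + a$ ($s{\left(a \right)} = -2 + \left(a - -3\right) = -2 + \left(a + 3\right) = -2 + \left(3 + a\right) = 1 + a$)
$W = \sqrt{21}$ ($W = \sqrt{\left(1 + \left(5 - -1\right)\right) + 14} = \sqrt{\left(1 + \left(5 + 1\right)\right) + 14} = \sqrt{\left(1 + 6\right) + 14} = \sqrt{7 + 14} = \sqrt{21} \approx 4.5826$)
$I{\left(j,R \right)} = 2 - 79 j$ ($I{\left(j,R \right)} = 2 - \left(78 j + j\right) = 2 - 79 j$)
$\frac{I{\left(-43 + W,48 \right)}}{9269} = \frac{2 - 79 \left(-43 + \sqrt{21}\right)}{9269} = \left(2 + \left(3397 - 79 \sqrt{21}\right)\right) \frac{1}{9269} = \left(3399 - 79 \sqrt{21}\right) \frac{1}{9269} = \frac{3399}{9269} - \frac{79 \sqrt{21}}{9269}$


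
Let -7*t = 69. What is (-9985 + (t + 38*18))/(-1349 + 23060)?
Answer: -65176/151977 ≈ -0.42885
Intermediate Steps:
t = -69/7 (t = -⅐*69 = -69/7 ≈ -9.8571)
(-9985 + (t + 38*18))/(-1349 + 23060) = (-9985 + (-69/7 + 38*18))/(-1349 + 23060) = (-9985 + (-69/7 + 684))/21711 = (-9985 + 4719/7)*(1/21711) = -65176/7*1/21711 = -65176/151977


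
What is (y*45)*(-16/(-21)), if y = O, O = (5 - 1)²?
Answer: 3840/7 ≈ 548.57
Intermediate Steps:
O = 16 (O = 4² = 16)
y = 16
(y*45)*(-16/(-21)) = (16*45)*(-16/(-21)) = 720*(-16*(-1/21)) = 720*(16/21) = 3840/7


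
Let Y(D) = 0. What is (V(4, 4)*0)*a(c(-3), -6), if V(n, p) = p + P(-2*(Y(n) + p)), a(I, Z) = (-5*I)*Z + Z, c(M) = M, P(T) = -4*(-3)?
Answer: 0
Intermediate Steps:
P(T) = 12
a(I, Z) = Z - 5*I*Z (a(I, Z) = -5*I*Z + Z = Z - 5*I*Z)
V(n, p) = 12 + p (V(n, p) = p + 12 = 12 + p)
(V(4, 4)*0)*a(c(-3), -6) = ((12 + 4)*0)*(-6*(1 - 5*(-3))) = (16*0)*(-6*(1 + 15)) = 0*(-6*16) = 0*(-96) = 0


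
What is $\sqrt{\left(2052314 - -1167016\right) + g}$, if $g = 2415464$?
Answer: $\sqrt{5634794} \approx 2373.8$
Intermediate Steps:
$\sqrt{\left(2052314 - -1167016\right) + g} = \sqrt{\left(2052314 - -1167016\right) + 2415464} = \sqrt{\left(2052314 + 1167016\right) + 2415464} = \sqrt{3219330 + 2415464} = \sqrt{5634794}$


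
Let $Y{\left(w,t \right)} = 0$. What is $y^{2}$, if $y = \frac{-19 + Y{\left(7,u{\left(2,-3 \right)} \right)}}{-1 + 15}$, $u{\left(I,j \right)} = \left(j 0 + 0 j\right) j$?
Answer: $\frac{361}{196} \approx 1.8418$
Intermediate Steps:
$u{\left(I,j \right)} = 0$ ($u{\left(I,j \right)} = \left(0 + 0\right) j = 0 j = 0$)
$y = - \frac{19}{14}$ ($y = \frac{-19 + 0}{-1 + 15} = - \frac{19}{14} \approx -1.3571$)
$y^{2} = \left(- \frac{19}{14}\right)^{2} = \frac{361}{196}$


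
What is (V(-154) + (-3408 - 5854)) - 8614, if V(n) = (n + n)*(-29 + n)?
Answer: 38488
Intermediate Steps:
V(n) = 2*n*(-29 + n) (V(n) = (2*n)*(-29 + n) = 2*n*(-29 + n))
(V(-154) + (-3408 - 5854)) - 8614 = (2*(-154)*(-29 - 154) + (-3408 - 5854)) - 8614 = (2*(-154)*(-183) - 9262) - 8614 = (56364 - 9262) - 8614 = 47102 - 8614 = 38488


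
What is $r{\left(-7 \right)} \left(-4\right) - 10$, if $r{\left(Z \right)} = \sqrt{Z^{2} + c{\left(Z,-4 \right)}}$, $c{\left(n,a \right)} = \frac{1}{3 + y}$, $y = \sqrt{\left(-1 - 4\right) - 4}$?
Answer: $-10 - \frac{2 \sqrt{1770 - 6 i}}{3} \approx -38.048 + 0.047538 i$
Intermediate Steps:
$y = 3 i$ ($y = \sqrt{\left(-1 - 4\right) - 4} = \sqrt{-5 - 4} = \sqrt{-9} = 3 i \approx 3.0 i$)
$c{\left(n,a \right)} = \frac{3 - 3 i}{18}$ ($c{\left(n,a \right)} = \frac{1}{3 + 3 i} = \frac{3 - 3 i}{18}$)
$r{\left(Z \right)} = \sqrt{\frac{1}{6} + Z^{2} - \frac{i}{6}}$ ($r{\left(Z \right)} = \sqrt{Z^{2} + \left(\frac{1}{6} - \frac{i}{6}\right)} = \sqrt{\frac{1}{6} + Z^{2} - \frac{i}{6}}$)
$r{\left(-7 \right)} \left(-4\right) - 10 = \frac{\sqrt{6 - 6 i + 36 \left(-7\right)^{2}}}{6} \left(-4\right) - 10 = \frac{\sqrt{6 - 6 i + 36 \cdot 49}}{6} \left(-4\right) - 10 = \frac{\sqrt{6 - 6 i + 1764}}{6} \left(-4\right) - 10 = \frac{\sqrt{1770 - 6 i}}{6} \left(-4\right) - 10 = - \frac{2 \sqrt{1770 - 6 i}}{3} - 10 = -10 - \frac{2 \sqrt{1770 - 6 i}}{3}$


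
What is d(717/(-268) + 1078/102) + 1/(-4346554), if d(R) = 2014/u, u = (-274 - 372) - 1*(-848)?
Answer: 4376979777/439001954 ≈ 9.9703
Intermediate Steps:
u = 202 (u = -646 + 848 = 202)
d(R) = 1007/101 (d(R) = 2014/202 = 2014*(1/202) = 1007/101)
d(717/(-268) + 1078/102) + 1/(-4346554) = 1007/101 + 1/(-4346554) = 1007/101 - 1/4346554 = 4376979777/439001954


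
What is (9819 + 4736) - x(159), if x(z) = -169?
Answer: 14724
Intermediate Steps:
(9819 + 4736) - x(159) = (9819 + 4736) - 1*(-169) = 14555 + 169 = 14724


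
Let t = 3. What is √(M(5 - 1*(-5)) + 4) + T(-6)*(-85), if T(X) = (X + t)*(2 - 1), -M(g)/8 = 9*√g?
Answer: 255 + 2*√(1 - 18*√10) ≈ 255.0 + 14.956*I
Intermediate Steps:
M(g) = -72*√g
T(X) = 3 + X (T(X) = (X + 3)*(2 - 1) = (3 + X)*1 = 3 + X)
√(M(5 - 1*(-5)) + 4) + T(-6)*(-85) = √(-72*√(5 - 1*(-5)) + 4) + (3 - 6)*(-85) = √(-72*√(5 + 5) + 4) - 3*(-85) = √(-72*√10 + 4) + 255 = √(4 - 72*√10) + 255 = 255 + √(4 - 72*√10)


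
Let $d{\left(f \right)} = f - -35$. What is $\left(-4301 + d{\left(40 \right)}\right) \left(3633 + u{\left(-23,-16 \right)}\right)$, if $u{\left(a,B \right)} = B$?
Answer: $-15285442$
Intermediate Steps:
$d{\left(f \right)} = 35 + f$ ($d{\left(f \right)} = f + 35 = 35 + f$)
$\left(-4301 + d{\left(40 \right)}\right) \left(3633 + u{\left(-23,-16 \right)}\right) = \left(-4301 + \left(35 + 40\right)\right) \left(3633 - 16\right) = \left(-4301 + 75\right) 3617 = \left(-4226\right) 3617 = -15285442$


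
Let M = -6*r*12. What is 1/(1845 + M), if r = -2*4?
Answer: 1/2421 ≈ 0.00041305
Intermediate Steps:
r = -8
M = 576 (M = -6*(-8)*12 = 48*12 = 576)
1/(1845 + M) = 1/(1845 + 576) = 1/2421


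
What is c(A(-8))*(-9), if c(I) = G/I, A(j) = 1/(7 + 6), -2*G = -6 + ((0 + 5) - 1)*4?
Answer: 585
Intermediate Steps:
G = -5 (G = -(-6 + ((0 + 5) - 1)*4)/2 = -(-6 + (5 - 1)*4)/2 = -(-6 + 4*4)/2 = -(-6 + 16)/2 = -½*10 = -5)
A(j) = 1/13
c(I) = -5/I
c(A(-8))*(-9) = -5/1/13*(-9) = -5*13*(-9) = -65*(-9) = 585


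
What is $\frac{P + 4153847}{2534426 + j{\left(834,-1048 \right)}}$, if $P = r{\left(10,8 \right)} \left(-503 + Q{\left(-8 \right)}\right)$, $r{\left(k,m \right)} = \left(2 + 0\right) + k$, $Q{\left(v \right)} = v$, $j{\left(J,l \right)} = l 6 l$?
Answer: $\frac{829543}{1824850} \approx 0.45458$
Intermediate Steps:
$j{\left(J,l \right)} = 6 l^{2}$ ($j{\left(J,l \right)} = 6 l l = 6 l^{2}$)
$r{\left(k,m \right)} = 2 + k$
$P = -6132$ ($P = \left(2 + 10\right) \left(-503 - 8\right) = 12 \left(-511\right) = -6132$)
$\frac{P + 4153847}{2534426 + j{\left(834,-1048 \right)}} = \frac{-6132 + 4153847}{2534426 + 6 \left(-1048\right)^{2}} = \frac{4147715}{2534426 + 6 \cdot 1098304} = \frac{4147715}{2534426 + 6589824} = \frac{4147715}{9124250} = 4147715 \cdot \frac{1}{9124250} = \frac{829543}{1824850}$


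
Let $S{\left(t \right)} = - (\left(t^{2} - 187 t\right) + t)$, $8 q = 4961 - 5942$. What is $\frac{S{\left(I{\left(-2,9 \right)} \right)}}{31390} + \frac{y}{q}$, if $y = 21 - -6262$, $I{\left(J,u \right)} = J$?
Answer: $- \frac{789077908}{15396795} \approx -51.25$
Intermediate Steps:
$q = - \frac{981}{8}$ ($q = \frac{4961 - 5942}{8} = \frac{1}{8} \left(-981\right) = - \frac{981}{8} \approx -122.63$)
$y = 6283$ ($y = 21 + 6262 = 6283$)
$S{\left(t \right)} = - t^{2} + 186 t$ ($S{\left(t \right)} = - (t^{2} - 186 t) = - t^{2} + 186 t$)
$\frac{S{\left(I{\left(-2,9 \right)} \right)}}{31390} + \frac{y}{q} = \frac{\left(-2\right) \left(186 - -2\right)}{31390} + \frac{6283}{- \frac{981}{8}} = - 2 \left(186 + 2\right) \frac{1}{31390} + 6283 \left(- \frac{8}{981}\right) = \left(-2\right) 188 \cdot \frac{1}{31390} - \frac{50264}{981} = \left(-376\right) \frac{1}{31390} - \frac{50264}{981} = - \frac{188}{15695} - \frac{50264}{981} = - \frac{789077908}{15396795}$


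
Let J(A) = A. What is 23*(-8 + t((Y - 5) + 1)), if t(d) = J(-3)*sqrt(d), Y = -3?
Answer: -184 - 69*I*sqrt(7) ≈ -184.0 - 182.56*I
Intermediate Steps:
t(d) = -3*sqrt(d)
23*(-8 + t((Y - 5) + 1)) = 23*(-8 - 3*sqrt((-3 - 5) + 1)) = 23*(-8 - 3*sqrt(-8 + 1)) = 23*(-8 - 3*I*sqrt(7)) = -184 - 69*I*sqrt(7)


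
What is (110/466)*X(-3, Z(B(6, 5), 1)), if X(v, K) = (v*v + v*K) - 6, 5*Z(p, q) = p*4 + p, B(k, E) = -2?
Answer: 495/233 ≈ 2.1245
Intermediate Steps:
Z(p, q) = p (Z(p, q) = (p*4 + p)/5 = (4*p + p)/5 = (5*p)/5 = p)
X(v, K) = -6 + v² + K*v (X(v, K) = (v² + K*v) - 6 = -6 + v² + K*v)
(110/466)*X(-3, Z(B(6, 5), 1)) = (110/466)*(-6 + (-3)² - 2*(-3)) = (110*(1/466))*(-6 + 9 + 6) = (55/233)*9 = 495/233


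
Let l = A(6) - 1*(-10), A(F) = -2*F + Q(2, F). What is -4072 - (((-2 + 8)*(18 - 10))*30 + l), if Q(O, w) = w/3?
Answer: -5512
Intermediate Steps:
Q(O, w) = w/3 (Q(O, w) = w*(⅓) = w/3)
A(F) = -5*F/3 (A(F) = -2*F + F/3 = -5*F/3)
l = 0 (l = -5/3*6 - 1*(-10) = -10 + 10 = 0)
-4072 - (((-2 + 8)*(18 - 10))*30 + l) = -4072 - (((-2 + 8)*(18 - 10))*30 + 0) = -4072 - ((6*8)*30 + 0) = -4072 - (48*30 + 0) = -4072 - (1440 + 0) = -4072 - 1*1440 = -4072 - 1440 = -5512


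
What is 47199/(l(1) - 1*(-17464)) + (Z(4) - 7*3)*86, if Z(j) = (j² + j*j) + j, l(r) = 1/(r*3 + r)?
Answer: 90304326/69857 ≈ 1292.7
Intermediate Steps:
l(r) = 1/(4*r) (l(r) = 1/(3*r + r) = 1/(4*r))
Z(j) = j + 2*j² (Z(j) = (j² + j²) + j = 2*j² + j = j + 2*j²)
47199/(l(1) - 1*(-17464)) + (Z(4) - 7*3)*86 = 47199/((¼)/1 - 1*(-17464)) + (4*(1 + 2*4) - 7*3)*86 = 47199/((¼)*1 + 17464) + (4*(1 + 8) - 21)*86 = 47199/(¼ + 17464) + (4*9 - 21)*86 = 47199/(69857/4) + (36 - 21)*86 = 47199*(4/69857) + 15*86 = 188796/69857 + 1290 = 90304326/69857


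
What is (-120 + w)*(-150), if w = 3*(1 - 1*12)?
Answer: 22950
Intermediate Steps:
w = -33 (w = 3*(1 - 12) = 3*(-11) = -33)
(-120 + w)*(-150) = (-120 - 33)*(-150) = -153*(-150) = 22950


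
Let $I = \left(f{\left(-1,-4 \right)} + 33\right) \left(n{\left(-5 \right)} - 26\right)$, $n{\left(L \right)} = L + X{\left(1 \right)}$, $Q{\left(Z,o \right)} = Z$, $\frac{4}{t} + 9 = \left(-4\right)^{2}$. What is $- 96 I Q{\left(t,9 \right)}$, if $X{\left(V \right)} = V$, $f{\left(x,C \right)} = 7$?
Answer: $\frac{460800}{7} \approx 65829.0$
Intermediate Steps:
$t = \frac{4}{7}$ ($t = \frac{4}{-9 + \left(-4\right)^{2}} = \frac{4}{-9 + 16} = \frac{4}{7} \approx 0.57143$)
$n{\left(L \right)} = 1 + L$ ($n{\left(L \right)} = L + 1 = 1 + L$)
$I = -1200$ ($I = \left(7 + 33\right) \left(\left(1 - 5\right) - 26\right) = 40 \left(-4 - 26\right) = 40 \left(-30\right) = -1200$)
$- 96 I Q{\left(t,9 \right)} = \left(-96\right) \left(-1200\right) \frac{4}{7} = 115200 \cdot \frac{4}{7} = \frac{460800}{7}$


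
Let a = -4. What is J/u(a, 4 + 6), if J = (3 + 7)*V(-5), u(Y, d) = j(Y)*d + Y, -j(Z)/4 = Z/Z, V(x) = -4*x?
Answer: -50/11 ≈ -4.5455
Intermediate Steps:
j(Z) = -4 (j(Z) = -4*Z/Z = -4*1 = -4)
u(Y, d) = Y - 4*d (u(Y, d) = -4*d + Y = Y - 4*d)
J = 200 (J = (3 + 7)*(-4*(-5)) = 10*20 = 200)
J/u(a, 4 + 6) = 200/(-4 - 4*(4 + 6)) = 200/(-4 - 4*10) = 200/(-4 - 40) = 200/(-44) = -1/44*200 = -50/11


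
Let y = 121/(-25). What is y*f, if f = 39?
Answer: -4719/25 ≈ -188.76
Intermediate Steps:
y = -121/25 (y = 121*(-1/25) = -121/25 ≈ -4.8400)
y*f = -121/25*39 = -4719/25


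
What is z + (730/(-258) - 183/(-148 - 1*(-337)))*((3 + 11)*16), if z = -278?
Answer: -436802/387 ≈ -1128.7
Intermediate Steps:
z + (730/(-258) - 183/(-148 - 1*(-337)))*((3 + 11)*16) = -278 + (730/(-258) - 183/(-148 - 1*(-337)))*((3 + 11)*16) = -278 + (730*(-1/258) - 183/(-148 + 337))*(14*16) = -278 + (-365/129 - 183/189)*224 = -278 + (-365/129 - 183*1/189)*224 = -278 + (-365/129 - 61/63)*224 = -278 - 10288/2709*224 = -278 - 329216/387 = -436802/387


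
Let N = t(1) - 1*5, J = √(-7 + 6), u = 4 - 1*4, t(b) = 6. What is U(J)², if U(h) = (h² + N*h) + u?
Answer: (-1 + I)² ≈ -2.0*I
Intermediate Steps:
u = 0 (u = 4 - 4 = 0)
J = I (J = √(-1) = I ≈ 1.0*I)
N = 1 (N = 6 - 1*5 = 6 - 5 = 1)
U(h) = h + h² (U(h) = (h² + 1*h) + 0 = (h² + h) + 0 = (h + h²) + 0 = h + h²)
U(J)² = (I*(1 + I))² = -(1 + I)²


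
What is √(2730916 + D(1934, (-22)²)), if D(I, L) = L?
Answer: 10*√27314 ≈ 1652.7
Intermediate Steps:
√(2730916 + D(1934, (-22)²)) = √(2730916 + (-22)²) = √(2730916 + 484) = √2731400 = 10*√27314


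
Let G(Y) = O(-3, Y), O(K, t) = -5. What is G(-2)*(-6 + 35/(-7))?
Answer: 55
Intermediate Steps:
G(Y) = -5
G(-2)*(-6 + 35/(-7)) = -5*(-6 + 35/(-7)) = -5*(-6 + 35*(-⅐)) = -5*(-6 - 5) = -5*(-11) = 55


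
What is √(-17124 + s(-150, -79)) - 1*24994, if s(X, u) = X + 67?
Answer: -24994 + I*√17207 ≈ -24994.0 + 131.18*I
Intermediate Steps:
s(X, u) = 67 + X
√(-17124 + s(-150, -79)) - 1*24994 = √(-17124 + (67 - 150)) - 1*24994 = √(-17124 - 83) - 24994 = √(-17207) - 24994 = I*√17207 - 24994 = -24994 + I*√17207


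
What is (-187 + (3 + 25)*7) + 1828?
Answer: 1837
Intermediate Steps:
(-187 + (3 + 25)*7) + 1828 = (-187 + 28*7) + 1828 = (-187 + 196) + 1828 = 9 + 1828 = 1837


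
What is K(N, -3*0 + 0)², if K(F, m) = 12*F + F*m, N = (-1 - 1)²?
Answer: 2304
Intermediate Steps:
N = 4 (N = (-2)² = 4)
K(N, -3*0 + 0)² = (4*(12 + (-3*0 + 0)))² = (4*(12 + (0 + 0)))² = (4*(12 + 0))² = (4*12)² = 48² = 2304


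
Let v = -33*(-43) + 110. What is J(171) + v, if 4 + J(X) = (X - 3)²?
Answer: 29749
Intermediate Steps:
v = 1529 (v = 1419 + 110 = 1529)
J(X) = -4 + (-3 + X)² (J(X) = -4 + (X - 3)² = -4 + (-3 + X)²)
J(171) + v = (-4 + (-3 + 171)²) + 1529 = (-4 + 168²) + 1529 = (-4 + 28224) + 1529 = 28220 + 1529 = 29749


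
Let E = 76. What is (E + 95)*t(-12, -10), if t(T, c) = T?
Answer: -2052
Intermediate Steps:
(E + 95)*t(-12, -10) = (76 + 95)*(-12) = 171*(-12) = -2052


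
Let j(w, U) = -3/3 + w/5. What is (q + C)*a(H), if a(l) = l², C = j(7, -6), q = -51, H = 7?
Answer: -12397/5 ≈ -2479.4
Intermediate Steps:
j(w, U) = -1 + w/5 (j(w, U) = -3*⅓ + w*(⅕) = -1 + w/5)
C = ⅖ (C = -1 + (⅕)*7 = -1 + 7/5 = ⅖ ≈ 0.40000)
(q + C)*a(H) = (-51 + ⅖)*7² = -253/5*49 = -12397/5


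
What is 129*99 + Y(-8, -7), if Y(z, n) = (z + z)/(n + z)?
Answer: 191581/15 ≈ 12772.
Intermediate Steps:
Y(z, n) = 2*z/(n + z) (Y(z, n) = (2*z)/(n + z) = 2*z/(n + z))
129*99 + Y(-8, -7) = 129*99 + 2*(-8)/(-7 - 8) = 12771 + 2*(-8)/(-15) = 12771 + 2*(-8)*(-1/15) = 12771 + 16/15 = 191581/15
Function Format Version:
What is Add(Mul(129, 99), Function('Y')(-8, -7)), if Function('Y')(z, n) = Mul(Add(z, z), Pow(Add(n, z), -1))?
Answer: Rational(191581, 15) ≈ 12772.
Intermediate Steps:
Function('Y')(z, n) = Mul(2, z, Pow(Add(n, z), -1)) (Function('Y')(z, n) = Mul(Mul(2, z), Pow(Add(n, z), -1)) = Mul(2, z, Pow(Add(n, z), -1)))
Add(Mul(129, 99), Function('Y')(-8, -7)) = Add(Mul(129, 99), Mul(2, -8, Pow(Add(-7, -8), -1))) = Add(12771, Mul(2, -8, Pow(-15, -1))) = Add(12771, Mul(2, -8, Rational(-1, 15))) = Add(12771, Rational(16, 15)) = Rational(191581, 15)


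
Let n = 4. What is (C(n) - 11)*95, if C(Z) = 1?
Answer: -950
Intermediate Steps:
(C(n) - 11)*95 = (1 - 11)*95 = -10*95 = -950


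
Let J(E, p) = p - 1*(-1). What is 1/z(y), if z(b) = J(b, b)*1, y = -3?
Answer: -1/2 ≈ -0.50000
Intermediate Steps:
J(E, p) = 1 + p (J(E, p) = p + 1 = 1 + p)
z(b) = 1 + b (z(b) = (1 + b)*1 = 1 + b)
1/z(y) = 1/(1 - 3) = 1/(-2) = -1/2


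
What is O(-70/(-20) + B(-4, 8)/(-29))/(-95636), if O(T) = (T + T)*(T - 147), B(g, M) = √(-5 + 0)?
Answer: 1689589/160859752 - 70*I*√5/693361 ≈ 0.010503 - 0.00022575*I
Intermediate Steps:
B(g, M) = I*√5 (B(g, M) = √(-5) = I*√5)
O(T) = 2*T*(-147 + T) (O(T) = (2*T)*(-147 + T) = 2*T*(-147 + T))
O(-70/(-20) + B(-4, 8)/(-29))/(-95636) = (2*(-70/(-20) + (I*√5)/(-29))*(-147 + (-70/(-20) + (I*√5)/(-29))))/(-95636) = (2*(-70*(-1/20) + (I*√5)*(-1/29))*(-147 + (-70*(-1/20) + (I*√5)*(-1/29))))*(-1/95636) = (2*(7/2 - I*√5/29)*(-147 + (7/2 - I*√5/29)))*(-1/95636) = (2*(7/2 - I*√5/29)*(-287/2 - I*√5/29))*(-1/95636) = (2*(-287/2 - I*√5/29)*(7/2 - I*√5/29))*(-1/95636) = -(-287/2 - I*√5/29)*(7/2 - I*√5/29)/47818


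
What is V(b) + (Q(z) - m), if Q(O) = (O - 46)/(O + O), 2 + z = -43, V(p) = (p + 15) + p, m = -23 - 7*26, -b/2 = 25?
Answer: 10891/90 ≈ 121.01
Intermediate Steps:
b = -50 (b = -2*25 = -50)
m = -205 (m = -23 - 182 = -205)
V(p) = 15 + 2*p (V(p) = (15 + p) + p = 15 + 2*p)
z = -45 (z = -2 - 43 = -45)
Q(O) = (-46 + O)/(2*O) (Q(O) = (-46 + O)/((2*O)) = (-46 + O)*(1/(2*O)) = (-46 + O)/(2*O))
V(b) + (Q(z) - m) = (15 + 2*(-50)) + ((½)*(-46 - 45)/(-45) - 1*(-205)) = (15 - 100) + ((½)*(-1/45)*(-91) + 205) = -85 + (91/90 + 205) = -85 + 18541/90 = 10891/90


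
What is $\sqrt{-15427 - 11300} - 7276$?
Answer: $-7276 + i \sqrt{26727} \approx -7276.0 + 163.48 i$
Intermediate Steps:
$\sqrt{-15427 - 11300} - 7276 = \sqrt{-26727} - 7276 = i \sqrt{26727} - 7276 = -7276 + i \sqrt{26727}$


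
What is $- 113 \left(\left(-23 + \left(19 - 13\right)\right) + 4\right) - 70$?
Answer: $1399$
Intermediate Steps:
$- 113 \left(\left(-23 + \left(19 - 13\right)\right) + 4\right) - 70 = - 113 \left(\left(-23 + 6\right) + 4\right) - 70 = - 113 \left(-17 + 4\right) - 70 = \left(-113\right) \left(-13\right) - 70 = 1469 - 70 = 1399$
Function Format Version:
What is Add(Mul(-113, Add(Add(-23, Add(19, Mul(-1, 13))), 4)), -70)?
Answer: 1399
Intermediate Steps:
Add(Mul(-113, Add(Add(-23, Add(19, Mul(-1, 13))), 4)), -70) = Add(Mul(-113, Add(Add(-23, Add(19, -13)), 4)), -70) = Add(Mul(-113, Add(Add(-23, 6), 4)), -70) = Add(Mul(-113, Add(-17, 4)), -70) = Add(Mul(-113, -13), -70) = Add(1469, -70) = 1399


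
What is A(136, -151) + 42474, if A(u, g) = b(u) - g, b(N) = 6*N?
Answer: 43441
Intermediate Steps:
A(u, g) = -g + 6*u (A(u, g) = 6*u - g = -g + 6*u)
A(136, -151) + 42474 = (-1*(-151) + 6*136) + 42474 = (151 + 816) + 42474 = 967 + 42474 = 43441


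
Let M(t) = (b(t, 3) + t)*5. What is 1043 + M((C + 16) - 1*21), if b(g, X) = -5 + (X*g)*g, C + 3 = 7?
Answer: 1028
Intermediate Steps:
C = 4 (C = -3 + 7 = 4)
b(g, X) = -5 + X*g²
M(t) = -25 + 5*t + 15*t² (M(t) = ((-5 + 3*t²) + t)*5 = (-5 + t + 3*t²)*5 = -25 + 5*t + 15*t²)
1043 + M((C + 16) - 1*21) = 1043 + (-25 + 5*((4 + 16) - 1*21) + 15*((4 + 16) - 1*21)²) = 1043 + (-25 + 5*(20 - 21) + 15*(20 - 21)²) = 1043 + (-25 + 5*(-1) + 15*(-1)²) = 1043 + (-25 - 5 + 15*1) = 1043 + (-25 - 5 + 15) = 1043 - 15 = 1028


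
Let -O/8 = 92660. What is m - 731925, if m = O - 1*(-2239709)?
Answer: 766504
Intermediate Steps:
O = -741280 (O = -8*92660 = -741280)
m = 1498429 (m = -741280 - 1*(-2239709) = -741280 + 2239709 = 1498429)
m - 731925 = 1498429 - 731925 = 766504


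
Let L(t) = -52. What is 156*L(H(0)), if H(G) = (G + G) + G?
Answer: -8112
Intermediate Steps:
H(G) = 3*G (H(G) = 2*G + G = 3*G)
156*L(H(0)) = 156*(-52) = -8112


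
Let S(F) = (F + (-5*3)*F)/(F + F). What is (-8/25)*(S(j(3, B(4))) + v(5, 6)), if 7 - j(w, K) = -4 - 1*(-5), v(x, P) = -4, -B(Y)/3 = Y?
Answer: 88/25 ≈ 3.5200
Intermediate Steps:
B(Y) = -3*Y
j(w, K) = 6 (j(w, K) = 7 - (-4 - 1*(-5)) = 7 - (-4 + 5) = 7 - 1*1 = 7 - 1 = 6)
S(F) = -7 (S(F) = (F - 15*F)/((2*F)) = (-14*F)*(1/(2*F)) = -7)
(-8/25)*(S(j(3, B(4))) + v(5, 6)) = (-8/25)*(-7 - 4) = -8*1/25*(-11) = -8/25*(-11) = 88/25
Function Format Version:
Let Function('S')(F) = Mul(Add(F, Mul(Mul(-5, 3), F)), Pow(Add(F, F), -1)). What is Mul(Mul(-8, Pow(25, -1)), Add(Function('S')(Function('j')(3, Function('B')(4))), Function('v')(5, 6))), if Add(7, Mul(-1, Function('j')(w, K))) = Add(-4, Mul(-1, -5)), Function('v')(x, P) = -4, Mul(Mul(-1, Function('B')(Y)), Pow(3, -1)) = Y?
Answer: Rational(88, 25) ≈ 3.5200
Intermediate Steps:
Function('B')(Y) = Mul(-3, Y)
Function('j')(w, K) = 6 (Function('j')(w, K) = Add(7, Mul(-1, Add(-4, Mul(-1, -5)))) = Add(7, Mul(-1, Add(-4, 5))) = Add(7, Mul(-1, 1)) = Add(7, -1) = 6)
Function('S')(F) = -7 (Function('S')(F) = Mul(Add(F, Mul(-15, F)), Pow(Mul(2, F), -1)) = Mul(Mul(-14, F), Mul(Rational(1, 2), Pow(F, -1))) = -7)
Mul(Mul(-8, Pow(25, -1)), Add(Function('S')(Function('j')(3, Function('B')(4))), Function('v')(5, 6))) = Mul(Mul(-8, Pow(25, -1)), Add(-7, -4)) = Mul(Mul(-8, Rational(1, 25)), -11) = Mul(Rational(-8, 25), -11) = Rational(88, 25)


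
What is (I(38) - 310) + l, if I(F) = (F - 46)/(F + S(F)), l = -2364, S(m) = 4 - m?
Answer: -2676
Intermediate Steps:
I(F) = -23/2 + F/4 (I(F) = (F - 46)/(F + (4 - F)) = (-46 + F)/4 = (-46 + F)*(¼) = -23/2 + F/4)
(I(38) - 310) + l = ((-23/2 + (¼)*38) - 310) - 2364 = ((-23/2 + 19/2) - 310) - 2364 = (-2 - 310) - 2364 = -312 - 2364 = -2676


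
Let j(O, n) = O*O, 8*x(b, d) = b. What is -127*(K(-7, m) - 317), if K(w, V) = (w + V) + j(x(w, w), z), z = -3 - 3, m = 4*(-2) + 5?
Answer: 2651633/64 ≈ 41432.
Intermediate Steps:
m = -3 (m = -8 + 5 = -3)
x(b, d) = b/8
z = -6
j(O, n) = O**2
K(w, V) = V + w + w**2/64 (K(w, V) = (w + V) + (w/8)**2 = (V + w) + w**2/64 = V + w + w**2/64)
-127*(K(-7, m) - 317) = -127*((-3 - 7 + (1/64)*(-7)**2) - 317) = -127*((-3 - 7 + (1/64)*49) - 317) = -127*((-3 - 7 + 49/64) - 317) = -127*(-591/64 - 317) = -127*(-20879/64) = 2651633/64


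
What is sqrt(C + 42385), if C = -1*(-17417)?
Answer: sqrt(59802) ≈ 244.54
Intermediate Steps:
C = 17417
sqrt(C + 42385) = sqrt(17417 + 42385) = sqrt(59802)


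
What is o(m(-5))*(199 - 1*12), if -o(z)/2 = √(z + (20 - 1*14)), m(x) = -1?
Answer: -374*√5 ≈ -836.29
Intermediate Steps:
o(z) = -2*√(6 + z) (o(z) = -2*√(z + (20 - 1*14)) = -2*√(z + (20 - 14)) = -2*√(z + 6) = -2*√(6 + z))
o(m(-5))*(199 - 1*12) = (-2*√(6 - 1))*(199 - 1*12) = (-2*√5)*(199 - 12) = -2*√5*187 = -374*√5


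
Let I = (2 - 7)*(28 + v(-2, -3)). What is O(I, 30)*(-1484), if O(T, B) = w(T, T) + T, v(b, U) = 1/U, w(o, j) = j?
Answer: 1231720/3 ≈ 4.1057e+5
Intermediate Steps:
I = -415/3 (I = (2 - 7)*(28 + 1/(-3)) = -5*(28 - ⅓) = -5*83/3 = -415/3 ≈ -138.33)
O(T, B) = 2*T (O(T, B) = T + T = 2*T)
O(I, 30)*(-1484) = (2*(-415/3))*(-1484) = -830/3*(-1484) = 1231720/3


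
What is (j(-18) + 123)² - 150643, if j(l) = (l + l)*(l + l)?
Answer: 1862918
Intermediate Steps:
j(l) = 4*l² (j(l) = (2*l)*(2*l) = 4*l²)
(j(-18) + 123)² - 150643 = (4*(-18)² + 123)² - 150643 = (4*324 + 123)² - 150643 = (1296 + 123)² - 150643 = 1419² - 150643 = 2013561 - 150643 = 1862918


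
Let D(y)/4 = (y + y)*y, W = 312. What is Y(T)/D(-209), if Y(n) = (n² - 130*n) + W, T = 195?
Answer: 12987/349448 ≈ 0.037164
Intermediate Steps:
D(y) = 8*y² (D(y) = 4*((y + y)*y) = 4*((2*y)*y) = 4*(2*y²) = 8*y²)
Y(n) = 312 + n² - 130*n (Y(n) = (n² - 130*n) + 312 = 312 + n² - 130*n)
Y(T)/D(-209) = (312 + 195² - 130*195)/((8*(-209)²)) = (312 + 38025 - 25350)/((8*43681)) = 12987/349448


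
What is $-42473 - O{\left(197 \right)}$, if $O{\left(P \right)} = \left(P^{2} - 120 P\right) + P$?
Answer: $-57839$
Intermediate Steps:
$O{\left(P \right)} = P^{2} - 119 P$
$-42473 - O{\left(197 \right)} = -42473 - 197 \left(-119 + 197\right) = -42473 - 197 \cdot 78 = -42473 - 15366 = -57839$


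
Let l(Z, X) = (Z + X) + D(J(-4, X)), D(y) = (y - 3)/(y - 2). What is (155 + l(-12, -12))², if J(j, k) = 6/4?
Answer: 17956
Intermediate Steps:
J(j, k) = 3/2 (J(j, k) = 6*(¼) = 3/2)
D(y) = (-3 + y)/(-2 + y)
l(Z, X) = 3 + X + Z (l(Z, X) = (Z + X) + (-3 + 3/2)/(-2 + 3/2) = (X + Z) - 3/2/(-½) = (X + Z) - 2*(-3/2) = (X + Z) + 3 = 3 + X + Z)
(155 + l(-12, -12))² = (155 + (3 - 12 - 12))² = (155 - 21)² = 134² = 17956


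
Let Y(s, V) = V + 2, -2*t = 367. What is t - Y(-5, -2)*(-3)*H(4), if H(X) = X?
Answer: -367/2 ≈ -183.50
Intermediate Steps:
t = -367/2 (t = -1/2*367 = -367/2 ≈ -183.50)
Y(s, V) = 2 + V
t - Y(-5, -2)*(-3)*H(4) = -367/2 - (2 - 2)*(-3)*4 = -367/2 - 0*(-3)*4 = -367/2 - 0*4 = -367/2 - 1*0 = -367/2 + 0 = -367/2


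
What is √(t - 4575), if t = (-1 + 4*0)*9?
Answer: 2*I*√1146 ≈ 67.705*I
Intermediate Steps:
t = -9 (t = (-1 + 0)*9 = -1*9 = -9)
√(t - 4575) = √(-9 - 4575) = √(-4584) = 2*I*√1146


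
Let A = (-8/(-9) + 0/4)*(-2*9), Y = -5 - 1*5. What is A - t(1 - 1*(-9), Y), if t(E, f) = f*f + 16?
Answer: -132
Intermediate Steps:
Y = -10 (Y = -5 - 5 = -10)
t(E, f) = 16 + f**2 (t(E, f) = f**2 + 16 = 16 + f**2)
A = -16 (A = (-8*(-1/9) + 0*(1/4))*(-18) = (8/9 + 0)*(-18) = (8/9)*(-18) = -16)
A - t(1 - 1*(-9), Y) = -16 - (16 + (-10)**2) = -16 - (16 + 100) = -16 - 1*116 = -16 - 116 = -132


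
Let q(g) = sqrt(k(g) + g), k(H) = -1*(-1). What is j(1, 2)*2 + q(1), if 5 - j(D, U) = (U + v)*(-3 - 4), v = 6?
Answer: 122 + sqrt(2) ≈ 123.41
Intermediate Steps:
k(H) = 1
j(D, U) = 47 + 7*U (j(D, U) = 5 - (U + 6)*(-3 - 4) = 5 - (6 + U)*(-7) = 5 - (-42 - 7*U) = 5 + (42 + 7*U) = 47 + 7*U)
q(g) = sqrt(1 + g)
j(1, 2)*2 + q(1) = (47 + 7*2)*2 + sqrt(1 + 1) = (47 + 14)*2 + sqrt(2) = 61*2 + sqrt(2) = 122 + sqrt(2)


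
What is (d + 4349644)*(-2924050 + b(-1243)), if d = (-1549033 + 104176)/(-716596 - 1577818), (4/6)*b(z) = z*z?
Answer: -12105132097482675769/4588828 ≈ -2.6380e+12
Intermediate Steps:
b(z) = 3*z²/2 (b(z) = 3*(z*z)/2 = 3*z²/2)
d = 1444857/2294414 (d = -1444857/(-2294414) = -1444857*(-1/2294414) = 1444857/2294414 ≈ 0.62973)
(d + 4349644)*(-2924050 + b(-1243)) = (1444857/2294414 + 4349644)*(-2924050 + (3/2)*(-1243)²) = 9979885533473*(-2924050 + (3/2)*1545049)/2294414 = 9979885533473*(-2924050 + 4635147/2)/2294414 = (9979885533473/2294414)*(-1212953/2) = -12105132097482675769/4588828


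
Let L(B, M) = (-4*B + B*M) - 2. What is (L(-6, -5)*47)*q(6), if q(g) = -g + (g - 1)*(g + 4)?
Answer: 107536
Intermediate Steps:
q(g) = -g + (-1 + g)*(4 + g)
L(B, M) = -2 - 4*B + B*M
(L(-6, -5)*47)*q(6) = ((-2 - 4*(-6) - 6*(-5))*47)*(-4 + 6² + 2*6) = ((-2 + 24 + 30)*47)*(-4 + 36 + 12) = (52*47)*44 = 2444*44 = 107536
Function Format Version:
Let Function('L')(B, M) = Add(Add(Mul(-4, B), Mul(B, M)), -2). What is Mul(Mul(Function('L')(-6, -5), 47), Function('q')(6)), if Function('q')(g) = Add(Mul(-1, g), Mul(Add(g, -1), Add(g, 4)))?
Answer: 107536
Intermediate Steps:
Function('q')(g) = Add(Mul(-1, g), Mul(Add(-1, g), Add(4, g)))
Function('L')(B, M) = Add(-2, Mul(-4, B), Mul(B, M))
Mul(Mul(Function('L')(-6, -5), 47), Function('q')(6)) = Mul(Mul(Add(-2, Mul(-4, -6), Mul(-6, -5)), 47), Add(-4, Pow(6, 2), Mul(2, 6))) = Mul(Mul(Add(-2, 24, 30), 47), Add(-4, 36, 12)) = Mul(Mul(52, 47), 44) = Mul(2444, 44) = 107536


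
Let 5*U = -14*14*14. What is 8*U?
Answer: -21952/5 ≈ -4390.4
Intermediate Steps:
U = -2744/5 (U = (-14*14*14)/5 = (-196*14)/5 = (1/5)*(-2744) = -2744/5 ≈ -548.80)
8*U = 8*(-2744/5) = -21952/5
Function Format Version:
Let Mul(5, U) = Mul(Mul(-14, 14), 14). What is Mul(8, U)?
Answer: Rational(-21952, 5) ≈ -4390.4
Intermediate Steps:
U = Rational(-2744, 5) (U = Mul(Rational(1, 5), Mul(Mul(-14, 14), 14)) = Mul(Rational(1, 5), Mul(-196, 14)) = Mul(Rational(1, 5), -2744) = Rational(-2744, 5) ≈ -548.80)
Mul(8, U) = Mul(8, Rational(-2744, 5)) = Rational(-21952, 5)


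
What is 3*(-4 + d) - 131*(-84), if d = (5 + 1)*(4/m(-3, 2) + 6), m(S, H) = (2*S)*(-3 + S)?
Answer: 11102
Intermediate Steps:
m(S, H) = 2*S*(-3 + S)
d = 110/3 (d = (5 + 1)*(4/((2*(-3)*(-3 - 3))) + 6) = 6*(4/((2*(-3)*(-6))) + 6) = 6*(4/36 + 6) = 6*(4*(1/36) + 6) = 6*(⅑ + 6) = 6*(55/9) = 110/3 ≈ 36.667)
3*(-4 + d) - 131*(-84) = 3*(-4 + 110/3) - 131*(-84) = 3*(98/3) + 11004 = 98 + 11004 = 11102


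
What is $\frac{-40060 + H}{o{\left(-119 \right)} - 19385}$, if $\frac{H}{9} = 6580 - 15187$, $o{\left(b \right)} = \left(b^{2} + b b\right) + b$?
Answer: $- \frac{117523}{8818} \approx -13.328$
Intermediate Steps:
$o{\left(b \right)} = b + 2 b^{2}$ ($o{\left(b \right)} = \left(b^{2} + b^{2}\right) + b = 2 b^{2} + b = b + 2 b^{2}$)
$H = -77463$ ($H = 9 \left(6580 - 15187\right) = 9 \left(-8607\right) = -77463$)
$\frac{-40060 + H}{o{\left(-119 \right)} - 19385} = \frac{-40060 - 77463}{- 119 \left(1 + 2 \left(-119\right)\right) - 19385} = - \frac{117523}{- 119 \left(1 - 238\right) - 19385} = - \frac{117523}{\left(-119\right) \left(-237\right) - 19385} = - \frac{117523}{28203 - 19385} = - \frac{117523}{8818}$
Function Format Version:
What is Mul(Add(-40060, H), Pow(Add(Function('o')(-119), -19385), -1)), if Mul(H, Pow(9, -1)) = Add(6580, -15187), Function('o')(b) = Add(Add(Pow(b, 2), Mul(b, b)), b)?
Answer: Rational(-117523, 8818) ≈ -13.328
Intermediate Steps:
Function('o')(b) = Add(b, Mul(2, Pow(b, 2))) (Function('o')(b) = Add(Add(Pow(b, 2), Pow(b, 2)), b) = Add(Mul(2, Pow(b, 2)), b) = Add(b, Mul(2, Pow(b, 2))))
H = -77463 (H = Mul(9, Add(6580, -15187)) = Mul(9, -8607) = -77463)
Mul(Add(-40060, H), Pow(Add(Function('o')(-119), -19385), -1)) = Mul(Add(-40060, -77463), Pow(Add(Mul(-119, Add(1, Mul(2, -119))), -19385), -1)) = Mul(-117523, Pow(Add(Mul(-119, Add(1, -238)), -19385), -1)) = Mul(-117523, Pow(Add(Mul(-119, -237), -19385), -1)) = Mul(-117523, Pow(Add(28203, -19385), -1)) = Mul(-117523, Pow(8818, -1)) = Mul(-117523, Rational(1, 8818)) = Rational(-117523, 8818)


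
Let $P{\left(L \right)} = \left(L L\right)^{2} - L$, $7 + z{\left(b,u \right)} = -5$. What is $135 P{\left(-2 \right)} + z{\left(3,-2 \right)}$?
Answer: $2418$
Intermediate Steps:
$z{\left(b,u \right)} = -12$ ($z{\left(b,u \right)} = -7 - 5 = -12$)
$P{\left(L \right)} = L^{4} - L$ ($P{\left(L \right)} = \left(L^{2}\right)^{2} - L = L^{4} - L$)
$135 P{\left(-2 \right)} + z{\left(3,-2 \right)} = 135 \left(\left(-2\right)^{4} - -2\right) - 12 = 135 \left(16 + 2\right) - 12 = 135 \cdot 18 - 12 = 2430 - 12 = 2418$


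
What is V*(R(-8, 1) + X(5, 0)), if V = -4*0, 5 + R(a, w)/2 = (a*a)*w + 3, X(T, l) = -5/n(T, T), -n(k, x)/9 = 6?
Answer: 0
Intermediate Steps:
n(k, x) = -54 (n(k, x) = -9*6 = -54)
X(T, l) = 5/54 (X(T, l) = -5/(-54) = -5*(-1/54) = 5/54)
R(a, w) = -4 + 2*w*a**2 (R(a, w) = -10 + 2*((a*a)*w + 3) = -10 + 2*(a**2*w + 3) = -10 + 2*(w*a**2 + 3) = -10 + 2*(3 + w*a**2) = -10 + (6 + 2*w*a**2) = -4 + 2*w*a**2)
V = 0 (V = -2*0 = 0)
V*(R(-8, 1) + X(5, 0)) = 0*((-4 + 2*1*(-8)**2) + 5/54) = 0*((-4 + 2*1*64) + 5/54) = 0*((-4 + 128) + 5/54) = 0*(124 + 5/54) = 0*(6701/54) = 0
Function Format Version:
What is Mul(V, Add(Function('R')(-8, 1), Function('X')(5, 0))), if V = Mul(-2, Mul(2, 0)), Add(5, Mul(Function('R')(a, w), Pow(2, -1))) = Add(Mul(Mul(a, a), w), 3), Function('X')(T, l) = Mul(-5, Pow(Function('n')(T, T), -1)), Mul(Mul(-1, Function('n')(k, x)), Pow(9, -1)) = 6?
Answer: 0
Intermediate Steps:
Function('n')(k, x) = -54 (Function('n')(k, x) = Mul(-9, 6) = -54)
Function('X')(T, l) = Rational(5, 54) (Function('X')(T, l) = Mul(-5, Pow(-54, -1)) = Mul(-5, Rational(-1, 54)) = Rational(5, 54))
Function('R')(a, w) = Add(-4, Mul(2, w, Pow(a, 2))) (Function('R')(a, w) = Add(-10, Mul(2, Add(Mul(Mul(a, a), w), 3))) = Add(-10, Mul(2, Add(Mul(Pow(a, 2), w), 3))) = Add(-10, Mul(2, Add(Mul(w, Pow(a, 2)), 3))) = Add(-10, Mul(2, Add(3, Mul(w, Pow(a, 2))))) = Add(-10, Add(6, Mul(2, w, Pow(a, 2)))) = Add(-4, Mul(2, w, Pow(a, 2))))
V = 0 (V = Mul(-2, 0) = 0)
Mul(V, Add(Function('R')(-8, 1), Function('X')(5, 0))) = Mul(0, Add(Add(-4, Mul(2, 1, Pow(-8, 2))), Rational(5, 54))) = Mul(0, Add(Add(-4, Mul(2, 1, 64)), Rational(5, 54))) = Mul(0, Add(Add(-4, 128), Rational(5, 54))) = Mul(0, Add(124, Rational(5, 54))) = Mul(0, Rational(6701, 54)) = 0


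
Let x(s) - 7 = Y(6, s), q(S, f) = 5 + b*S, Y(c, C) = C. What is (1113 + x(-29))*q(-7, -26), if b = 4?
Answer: -25093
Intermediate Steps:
q(S, f) = 5 + 4*S
x(s) = 7 + s
(1113 + x(-29))*q(-7, -26) = (1113 + (7 - 29))*(5 + 4*(-7)) = (1113 - 22)*(5 - 28) = 1091*(-23) = -25093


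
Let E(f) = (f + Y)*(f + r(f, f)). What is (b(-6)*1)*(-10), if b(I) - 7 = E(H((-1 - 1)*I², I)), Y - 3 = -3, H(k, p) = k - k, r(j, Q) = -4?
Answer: -70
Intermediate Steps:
H(k, p) = 0
Y = 0 (Y = 3 - 3 = 0)
E(f) = f*(-4 + f) (E(f) = (f + 0)*(f - 4) = f*(-4 + f))
b(I) = 7 (b(I) = 7 + 0*(-4 + 0) = 7 + 0*(-4) = 7 + 0 = 7)
(b(-6)*1)*(-10) = (7*1)*(-10) = 7*(-10) = -70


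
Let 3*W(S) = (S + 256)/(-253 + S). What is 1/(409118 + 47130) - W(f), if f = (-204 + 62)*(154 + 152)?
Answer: -19707957493/59820956520 ≈ -0.32945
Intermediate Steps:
f = -43452 (f = -142*306 = -43452)
W(S) = (256 + S)/(3*(-253 + S)) (W(S) = ((S + 256)/(-253 + S))/3 = ((256 + S)/(-253 + S))/3 = (256 + S)/(3*(-253 + S)))
1/(409118 + 47130) - W(f) = 1/(409118 + 47130) - (256 - 43452)/(3*(-253 - 43452)) = 1/456248 - (-43196)/(3*(-43705)) = 1/456248 - (-1)*(-43196)/(3*43705) = 1/456248 - 1*43196/131115 = 1/456248 - 43196/131115 = -19707957493/59820956520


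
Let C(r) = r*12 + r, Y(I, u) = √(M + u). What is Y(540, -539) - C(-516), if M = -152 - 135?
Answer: 6708 + I*√826 ≈ 6708.0 + 28.74*I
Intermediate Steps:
M = -287
Y(I, u) = √(-287 + u)
C(r) = 13*r (C(r) = 12*r + r = 13*r)
Y(540, -539) - C(-516) = √(-287 - 539) - 13*(-516) = √(-826) - 1*(-6708) = I*√826 + 6708 = 6708 + I*√826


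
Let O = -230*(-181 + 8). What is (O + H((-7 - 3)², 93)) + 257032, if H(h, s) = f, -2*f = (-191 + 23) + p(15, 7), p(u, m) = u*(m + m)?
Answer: 296801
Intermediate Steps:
p(u, m) = 2*m*u (p(u, m) = u*(2*m) = 2*m*u)
f = -21 (f = -((-191 + 23) + 2*7*15)/2 = -(-168 + 210)/2 = -½*42 = -21)
H(h, s) = -21
O = 39790 (O = -230*(-173) = 39790)
(O + H((-7 - 3)², 93)) + 257032 = (39790 - 21) + 257032 = 39769 + 257032 = 296801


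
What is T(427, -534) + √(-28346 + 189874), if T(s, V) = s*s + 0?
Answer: 182329 + 2*√40382 ≈ 1.8273e+5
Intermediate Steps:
T(s, V) = s² (T(s, V) = s² + 0 = s²)
T(427, -534) + √(-28346 + 189874) = 427² + √(-28346 + 189874) = 182329 + √161528 = 182329 + 2*√40382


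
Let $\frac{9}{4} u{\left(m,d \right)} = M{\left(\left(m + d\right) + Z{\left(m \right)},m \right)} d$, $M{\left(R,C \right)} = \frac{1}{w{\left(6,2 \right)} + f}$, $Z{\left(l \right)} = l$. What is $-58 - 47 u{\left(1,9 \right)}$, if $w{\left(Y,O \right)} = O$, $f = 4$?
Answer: $- \frac{268}{3} \approx -89.333$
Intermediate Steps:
$M{\left(R,C \right)} = \frac{1}{6}$ ($M{\left(R,C \right)} = \frac{1}{2 + 4} = \frac{1}{6}$)
$u{\left(m,d \right)} = \frac{2 d}{27}$ ($u{\left(m,d \right)} = \frac{4 \frac{d}{6}}{9} = \frac{2 d}{27}$)
$-58 - 47 u{\left(1,9 \right)} = -58 - 47 \cdot \frac{2}{27} \cdot 9 = -58 - \frac{94}{3} = - \frac{268}{3}$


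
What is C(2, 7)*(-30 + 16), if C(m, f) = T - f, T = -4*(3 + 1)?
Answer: 322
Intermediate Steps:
T = -16 (T = -4*4 = -16)
C(m, f) = -16 - f
C(2, 7)*(-30 + 16) = (-16 - 1*7)*(-30 + 16) = (-16 - 7)*(-14) = -23*(-14) = 322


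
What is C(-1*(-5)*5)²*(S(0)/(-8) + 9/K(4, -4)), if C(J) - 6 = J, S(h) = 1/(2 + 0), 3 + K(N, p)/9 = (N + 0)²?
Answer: 2883/208 ≈ 13.861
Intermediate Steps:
K(N, p) = -27 + 9*N² (K(N, p) = -27 + 9*(N + 0)² = -27 + 9*N²)
S(h) = ½ (S(h) = 1/2 = ½)
C(J) = 6 + J
C(-1*(-5)*5)²*(S(0)/(-8) + 9/K(4, -4)) = (6 - 1*(-5)*5)²*((½)/(-8) + 9/(-27 + 9*4²)) = (6 + 5*5)²*((½)*(-⅛) + 9/(-27 + 9*16)) = (6 + 25)²*(-1/16 + 9/(-27 + 144)) = 31²*(-1/16 + 9/117) = 961*(-1/16 + 9*(1/117)) = 961*(-1/16 + 1/13) = 961*(3/208) = 2883/208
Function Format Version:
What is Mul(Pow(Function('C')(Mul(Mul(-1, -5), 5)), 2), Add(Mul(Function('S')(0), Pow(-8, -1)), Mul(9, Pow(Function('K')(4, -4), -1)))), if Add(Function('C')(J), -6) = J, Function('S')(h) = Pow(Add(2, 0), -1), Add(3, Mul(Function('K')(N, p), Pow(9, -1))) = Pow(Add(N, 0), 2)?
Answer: Rational(2883, 208) ≈ 13.861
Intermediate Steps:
Function('K')(N, p) = Add(-27, Mul(9, Pow(N, 2))) (Function('K')(N, p) = Add(-27, Mul(9, Pow(Add(N, 0), 2))) = Add(-27, Mul(9, Pow(N, 2))))
Function('S')(h) = Rational(1, 2) (Function('S')(h) = Pow(2, -1) = Rational(1, 2))
Function('C')(J) = Add(6, J)
Mul(Pow(Function('C')(Mul(Mul(-1, -5), 5)), 2), Add(Mul(Function('S')(0), Pow(-8, -1)), Mul(9, Pow(Function('K')(4, -4), -1)))) = Mul(Pow(Add(6, Mul(Mul(-1, -5), 5)), 2), Add(Mul(Rational(1, 2), Pow(-8, -1)), Mul(9, Pow(Add(-27, Mul(9, Pow(4, 2))), -1)))) = Mul(Pow(Add(6, Mul(5, 5)), 2), Add(Mul(Rational(1, 2), Rational(-1, 8)), Mul(9, Pow(Add(-27, Mul(9, 16)), -1)))) = Mul(Pow(Add(6, 25), 2), Add(Rational(-1, 16), Mul(9, Pow(Add(-27, 144), -1)))) = Mul(Pow(31, 2), Add(Rational(-1, 16), Mul(9, Pow(117, -1)))) = Mul(961, Add(Rational(-1, 16), Mul(9, Rational(1, 117)))) = Mul(961, Add(Rational(-1, 16), Rational(1, 13))) = Mul(961, Rational(3, 208)) = Rational(2883, 208)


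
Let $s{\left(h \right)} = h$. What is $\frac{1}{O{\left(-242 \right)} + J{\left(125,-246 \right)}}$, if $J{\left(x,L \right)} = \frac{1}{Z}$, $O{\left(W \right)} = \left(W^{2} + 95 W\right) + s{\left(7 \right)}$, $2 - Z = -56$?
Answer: $\frac{58}{2063699} \approx 2.8105 \cdot 10^{-5}$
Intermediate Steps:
$Z = 58$ ($Z = 2 - -56 = 2 + 56 = 58$)
$O{\left(W \right)} = 7 + W^{2} + 95 W$ ($O{\left(W \right)} = \left(W^{2} + 95 W\right) + 7 = 7 + W^{2} + 95 W$)
$J{\left(x,L \right)} = \frac{1}{58}$
$\frac{1}{O{\left(-242 \right)} + J{\left(125,-246 \right)}} = \frac{1}{\left(7 + \left(-242\right)^{2} + 95 \left(-242\right)\right) + \frac{1}{58}} = \frac{1}{\left(7 + 58564 - 22990\right) + \frac{1}{58}} = \frac{1}{35581 + \frac{1}{58}} = \frac{1}{\frac{2063699}{58}} = \frac{58}{2063699}$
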